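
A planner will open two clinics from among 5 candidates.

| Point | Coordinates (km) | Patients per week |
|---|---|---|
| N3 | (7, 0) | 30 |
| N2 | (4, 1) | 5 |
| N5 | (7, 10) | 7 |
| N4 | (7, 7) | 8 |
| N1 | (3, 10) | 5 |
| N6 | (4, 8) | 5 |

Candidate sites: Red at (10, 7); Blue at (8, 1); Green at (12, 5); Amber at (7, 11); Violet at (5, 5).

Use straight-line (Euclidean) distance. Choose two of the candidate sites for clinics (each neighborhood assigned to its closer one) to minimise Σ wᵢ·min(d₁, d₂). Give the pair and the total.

{Blue, Amber}, total 143.3

Evaluate every pair (each demand assigned to the nearer of the two):
  {Blue, Amber}: total = 143.3
  {Blue, Violet}: total = 165.5
  {Red, Blue}: total = 184.6
  {Blue, Green}: total = 246.8
  {Amber, Violet}: total = 248.2
  {Red, Violet}: total = 277.2
  {Green, Violet}: total = 285.2
  {Green, Amber}: total = 337.7
  {Red, Amber}: total = 343.7
  {Red, Green}: total = 376.7
Best pair: {Blue, Amber} with total 143.3.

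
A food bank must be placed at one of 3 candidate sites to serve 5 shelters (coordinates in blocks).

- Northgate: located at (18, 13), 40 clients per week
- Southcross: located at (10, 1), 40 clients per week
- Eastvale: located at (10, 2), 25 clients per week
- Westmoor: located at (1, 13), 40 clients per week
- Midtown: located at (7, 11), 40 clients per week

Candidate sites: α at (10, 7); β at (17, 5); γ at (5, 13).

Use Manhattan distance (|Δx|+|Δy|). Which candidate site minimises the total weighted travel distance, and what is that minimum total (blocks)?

Total weighted distance at each candidate:
  α (10, 7): total = 1805
  β (17, 5): total = 2650
  γ (5, 13): total = 1920
Minimum is at α with total 1805 blocks.

α, total 1805 blocks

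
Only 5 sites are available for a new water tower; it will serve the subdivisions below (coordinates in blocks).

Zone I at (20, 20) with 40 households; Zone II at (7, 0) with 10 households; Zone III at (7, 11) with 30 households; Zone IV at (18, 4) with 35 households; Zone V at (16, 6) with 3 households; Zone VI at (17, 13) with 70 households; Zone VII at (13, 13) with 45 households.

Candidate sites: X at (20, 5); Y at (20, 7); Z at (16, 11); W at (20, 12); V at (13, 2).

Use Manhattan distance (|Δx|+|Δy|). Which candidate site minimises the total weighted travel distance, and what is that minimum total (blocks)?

Z, total 1755 blocks

Total weighted distance at each candidate:
  X (20, 5): total = 2915
  Y (20, 7): total = 2635
  Z (16, 11): total = 1755
  W (20, 12): total = 2010
  V (13, 2): total = 3341
Minimum is at Z with total 1755 blocks.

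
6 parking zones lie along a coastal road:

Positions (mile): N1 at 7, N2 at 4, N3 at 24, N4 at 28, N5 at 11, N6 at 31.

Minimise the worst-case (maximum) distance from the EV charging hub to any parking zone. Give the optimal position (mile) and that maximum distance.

location 17.5, max distance 13.5

The 1-center on a line is the midpoint of the two extreme points: leftmost at 4, rightmost at 31.
Optimal location = (4 + 31)/2 = 17.5; maximum distance = (31 − 4)/2 = 13.5.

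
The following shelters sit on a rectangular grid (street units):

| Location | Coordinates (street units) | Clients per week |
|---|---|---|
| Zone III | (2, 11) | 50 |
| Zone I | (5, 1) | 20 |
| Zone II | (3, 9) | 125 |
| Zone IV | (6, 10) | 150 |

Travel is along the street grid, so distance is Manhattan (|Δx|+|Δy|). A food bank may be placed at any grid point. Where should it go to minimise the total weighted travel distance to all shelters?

(3, 10)

Manhattan distance separates: Σwᵢ(|x−xᵢ|+|y−yᵢ|) = Σwᵢ|x−xᵢ| + Σwᵢ|y−yᵢ|, so x and y are optimised independently as 1-D weighted medians.
Total weight W = 345; half = 172.5.
x-coordinate, sorted with cumulative weight:
  x=2 (Zone III, w=50) cum 50
  x=3 (Zone II, w=125) cum 175  ← median
  x=5 (Zone I, w=20) cum 195
  x=6 (Zone IV, w=150) cum 345
⇒ x* = 3
y-coordinate, sorted with cumulative weight:
  y=1 (Zone I, w=20) cum 20
  y=9 (Zone II, w=125) cum 145
  y=10 (Zone IV, w=150) cum 295  ← median
  y=11 (Zone III, w=50) cum 345
⇒ y* = 10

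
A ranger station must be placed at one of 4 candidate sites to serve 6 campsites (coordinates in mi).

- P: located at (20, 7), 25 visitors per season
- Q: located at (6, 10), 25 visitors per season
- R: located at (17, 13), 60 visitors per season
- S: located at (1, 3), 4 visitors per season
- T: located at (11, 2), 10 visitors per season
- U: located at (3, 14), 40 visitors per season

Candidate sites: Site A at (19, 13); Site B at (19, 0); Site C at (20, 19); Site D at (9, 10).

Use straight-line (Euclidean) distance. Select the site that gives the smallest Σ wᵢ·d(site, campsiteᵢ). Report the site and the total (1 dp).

Site D, total 1286.1 mi

Total weighted distance at each candidate:
  Site A (19, 13): total = 1465.2
  Site B (19, 0): total = 2381.9
  Site C (20, 19): total = 2119.1
  Site D (9, 10): total = 1286.1
Minimum is at Site D with total 1286.1 mi.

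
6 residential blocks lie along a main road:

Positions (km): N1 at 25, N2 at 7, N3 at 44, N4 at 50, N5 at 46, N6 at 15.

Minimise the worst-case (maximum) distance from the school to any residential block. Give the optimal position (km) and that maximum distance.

The 1-center on a line is the midpoint of the two extreme points: leftmost at 7, rightmost at 50.
Optimal location = (7 + 50)/2 = 28.5; maximum distance = (50 − 7)/2 = 21.5.

location 28.5, max distance 21.5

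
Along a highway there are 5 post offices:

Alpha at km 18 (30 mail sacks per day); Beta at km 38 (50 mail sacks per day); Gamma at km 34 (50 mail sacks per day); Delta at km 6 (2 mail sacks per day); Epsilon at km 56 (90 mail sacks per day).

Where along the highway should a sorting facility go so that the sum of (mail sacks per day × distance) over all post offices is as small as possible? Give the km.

x = 38

For a sum of weighted absolute distances on a line, the optimum is the weighted median (not the mean). Total weight W = 222; half-weight = 111.
Sort by position and accumulate weight:
  km 6 (Delta, w=2) → cum 2
  km 18 (Alpha, w=30) → cum 32
  km 34 (Gamma, w=50) → cum 82
  km 38 (Beta, w=50) → cum 132  ≥ 111 → median here
  km 56 (Epsilon, w=90) → cum 222
Optimal location: km 38.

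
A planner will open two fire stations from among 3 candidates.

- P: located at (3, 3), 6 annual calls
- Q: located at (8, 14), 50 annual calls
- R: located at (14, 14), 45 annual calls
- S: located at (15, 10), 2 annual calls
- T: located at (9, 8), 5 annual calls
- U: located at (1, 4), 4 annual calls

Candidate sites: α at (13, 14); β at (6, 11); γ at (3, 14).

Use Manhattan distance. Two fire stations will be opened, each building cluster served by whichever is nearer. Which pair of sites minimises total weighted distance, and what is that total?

Evaluate every pair (each demand assigned to the nearer of the two):
  {α, β}: total = 451
  {α, γ}: total = 471
  {β, γ}: total = 909
Best pair: {α, β} with total 451.

{α, β}, total 451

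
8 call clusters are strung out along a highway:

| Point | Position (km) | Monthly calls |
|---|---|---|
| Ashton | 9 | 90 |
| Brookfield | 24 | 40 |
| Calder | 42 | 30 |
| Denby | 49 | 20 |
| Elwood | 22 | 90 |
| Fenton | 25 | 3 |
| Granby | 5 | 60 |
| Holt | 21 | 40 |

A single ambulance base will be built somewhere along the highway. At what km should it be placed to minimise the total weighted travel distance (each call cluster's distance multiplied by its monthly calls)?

For a sum of weighted absolute distances on a line, the optimum is the weighted median (not the mean). Total weight W = 373; half-weight = 186.5.
Sort by position and accumulate weight:
  km 5 (Granby, w=60) → cum 60
  km 9 (Ashton, w=90) → cum 150
  km 21 (Holt, w=40) → cum 190  ≥ 186.5 → median here
  km 22 (Elwood, w=90) → cum 280
  km 24 (Brookfield, w=40) → cum 320
  km 25 (Fenton, w=3) → cum 323
  km 42 (Calder, w=30) → cum 353
  km 49 (Denby, w=20) → cum 373
Optimal location: km 21.

x = 21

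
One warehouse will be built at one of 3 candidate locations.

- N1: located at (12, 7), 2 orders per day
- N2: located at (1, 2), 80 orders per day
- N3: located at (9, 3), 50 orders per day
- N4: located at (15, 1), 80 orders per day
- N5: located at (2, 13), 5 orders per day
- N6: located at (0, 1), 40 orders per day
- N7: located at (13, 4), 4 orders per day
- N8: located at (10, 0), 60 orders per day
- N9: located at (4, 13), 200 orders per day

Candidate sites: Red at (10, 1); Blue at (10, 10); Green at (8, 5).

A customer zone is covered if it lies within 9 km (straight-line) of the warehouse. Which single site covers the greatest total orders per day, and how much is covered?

Green, covering 516

Coverage radius r = 9 km; a point is covered iff (Δx)²+(Δy)² ≤ 9² = 81.
  Red (10, 1): covers {N1, N3, N4, N7, N8} → 196
  Blue (10, 10): covers {N1, N3, N5, N7, N9} → 261
  Green (8, 5): covers {N1, N2, N3, N4, N6, N7, N8, N9} → 516
Maximum coverage at Green: 516 orders per day.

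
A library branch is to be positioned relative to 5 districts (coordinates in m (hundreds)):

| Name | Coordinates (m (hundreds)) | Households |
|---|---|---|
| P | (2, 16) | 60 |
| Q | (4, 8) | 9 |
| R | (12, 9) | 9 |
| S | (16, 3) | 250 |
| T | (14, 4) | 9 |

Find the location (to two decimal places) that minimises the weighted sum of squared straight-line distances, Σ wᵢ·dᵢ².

(13.03, 5.64)

The minimiser of Σwᵢ‖p−pᵢ‖² is the weighted centroid p* = (Σwᵢpᵢ)/(Σwᵢ).
Σwᵢ = 337.
Σwᵢxᵢ = 60·2 + 9·4 + 9·12 + 250·16 + 9·14 = 4390.
Σwᵢyᵢ = 60·16 + 9·8 + 9·9 + 250·3 + 9·4 = 1899.
x* = 4390/337 = 13.03, y* = 1899/337 = 5.64.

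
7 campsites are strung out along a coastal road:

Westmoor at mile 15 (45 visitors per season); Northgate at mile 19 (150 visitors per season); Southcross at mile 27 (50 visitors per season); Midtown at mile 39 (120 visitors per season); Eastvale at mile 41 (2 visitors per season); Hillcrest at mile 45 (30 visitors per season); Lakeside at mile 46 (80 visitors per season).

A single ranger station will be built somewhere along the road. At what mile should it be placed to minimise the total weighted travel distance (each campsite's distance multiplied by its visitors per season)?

x = 27

For a sum of weighted absolute distances on a line, the optimum is the weighted median (not the mean). Total weight W = 477; half-weight = 238.5.
Sort by position and accumulate weight:
  mile 15 (Westmoor, w=45) → cum 45
  mile 19 (Northgate, w=150) → cum 195
  mile 27 (Southcross, w=50) → cum 245  ≥ 238.5 → median here
  mile 39 (Midtown, w=120) → cum 365
  mile 41 (Eastvale, w=2) → cum 367
  mile 45 (Hillcrest, w=30) → cum 397
  mile 46 (Lakeside, w=80) → cum 477
Optimal location: mile 27.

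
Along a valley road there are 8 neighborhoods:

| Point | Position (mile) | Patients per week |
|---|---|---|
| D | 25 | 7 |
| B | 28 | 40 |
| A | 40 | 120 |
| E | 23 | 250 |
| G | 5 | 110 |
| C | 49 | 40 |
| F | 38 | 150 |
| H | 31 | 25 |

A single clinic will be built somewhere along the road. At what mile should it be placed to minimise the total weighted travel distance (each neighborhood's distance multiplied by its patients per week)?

x = 28

For a sum of weighted absolute distances on a line, the optimum is the weighted median (not the mean). Total weight W = 742; half-weight = 371.
Sort by position and accumulate weight:
  mile 5 (G, w=110) → cum 110
  mile 23 (E, w=250) → cum 360
  mile 25 (D, w=7) → cum 367
  mile 28 (B, w=40) → cum 407  ≥ 371 → median here
  mile 31 (H, w=25) → cum 432
  mile 38 (F, w=150) → cum 582
  mile 40 (A, w=120) → cum 702
  mile 49 (C, w=40) → cum 742
Optimal location: mile 28.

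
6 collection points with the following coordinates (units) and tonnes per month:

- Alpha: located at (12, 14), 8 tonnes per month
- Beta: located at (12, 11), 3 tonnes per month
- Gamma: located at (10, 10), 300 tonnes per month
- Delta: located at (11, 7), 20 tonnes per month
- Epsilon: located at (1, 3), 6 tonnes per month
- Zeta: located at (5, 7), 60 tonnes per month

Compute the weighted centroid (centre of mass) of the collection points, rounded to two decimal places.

The minimiser of Σwᵢ‖p−pᵢ‖² is the weighted centroid p* = (Σwᵢpᵢ)/(Σwᵢ).
Σwᵢ = 397.
Σwᵢxᵢ = 8·12 + 3·12 + 300·10 + 20·11 + 6·1 + 60·5 = 3658.
Σwᵢyᵢ = 8·14 + 3·11 + 300·10 + 20·7 + 6·3 + 60·7 = 3723.
x* = 3658/397 = 9.21, y* = 3723/397 = 9.38.

(9.21, 9.38)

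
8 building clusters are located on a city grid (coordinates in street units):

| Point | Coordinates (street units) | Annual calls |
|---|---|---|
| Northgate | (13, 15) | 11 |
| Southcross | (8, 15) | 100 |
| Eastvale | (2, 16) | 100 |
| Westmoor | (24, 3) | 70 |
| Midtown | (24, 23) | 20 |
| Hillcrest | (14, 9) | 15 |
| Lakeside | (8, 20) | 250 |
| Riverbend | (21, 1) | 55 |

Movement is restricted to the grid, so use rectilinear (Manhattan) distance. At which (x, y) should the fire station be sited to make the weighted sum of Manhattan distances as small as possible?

Manhattan distance separates: Σwᵢ(|x−xᵢ|+|y−yᵢ|) = Σwᵢ|x−xᵢ| + Σwᵢ|y−yᵢ|, so x and y are optimised independently as 1-D weighted medians.
Total weight W = 621; half = 310.5.
x-coordinate, sorted with cumulative weight:
  x=2 (Eastvale, w=100) cum 100
  x=8 (Southcross, w=100) cum 200
  x=8 (Lakeside, w=250) cum 450  ← median
  x=13 (Northgate, w=11) cum 461
  x=14 (Hillcrest, w=15) cum 476
  x=21 (Riverbend, w=55) cum 531
  x=24 (Westmoor, w=70) cum 601
  x=24 (Midtown, w=20) cum 621
⇒ x* = 8
y-coordinate, sorted with cumulative weight:
  y=1 (Riverbend, w=55) cum 55
  y=3 (Westmoor, w=70) cum 125
  y=9 (Hillcrest, w=15) cum 140
  y=15 (Northgate, w=11) cum 151
  y=15 (Southcross, w=100) cum 251
  y=16 (Eastvale, w=100) cum 351  ← median
  y=20 (Lakeside, w=250) cum 601
  y=23 (Midtown, w=20) cum 621
⇒ y* = 16

(8, 16)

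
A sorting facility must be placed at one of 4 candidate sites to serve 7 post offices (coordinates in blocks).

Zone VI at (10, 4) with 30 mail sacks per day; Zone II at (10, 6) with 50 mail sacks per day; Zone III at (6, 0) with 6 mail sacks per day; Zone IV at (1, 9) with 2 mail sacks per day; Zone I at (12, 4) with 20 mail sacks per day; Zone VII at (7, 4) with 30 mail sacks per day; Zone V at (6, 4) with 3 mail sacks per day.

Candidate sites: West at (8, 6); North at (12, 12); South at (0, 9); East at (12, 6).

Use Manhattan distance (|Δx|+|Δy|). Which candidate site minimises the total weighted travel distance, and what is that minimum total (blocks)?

West, total 510 blocks

Total weighted distance at each candidate:
  West (8, 6): total = 510
  North (12, 12): total = 1428
  South (0, 9): total = 1925
  East (12, 6): total = 594
Minimum is at West with total 510 blocks.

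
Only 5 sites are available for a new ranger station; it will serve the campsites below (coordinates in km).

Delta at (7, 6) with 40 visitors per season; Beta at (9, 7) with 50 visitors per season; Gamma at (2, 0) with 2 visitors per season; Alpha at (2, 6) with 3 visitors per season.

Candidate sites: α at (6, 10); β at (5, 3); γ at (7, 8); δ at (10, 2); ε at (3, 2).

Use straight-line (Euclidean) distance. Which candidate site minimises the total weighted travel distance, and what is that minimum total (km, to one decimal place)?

Total weighted distance at each candidate:
  α (6, 10): total = 415.6
  β (5, 3): total = 448.3
  γ (7, 8): total = 226.8
  δ (10, 2): total = 498.3
  ε (3, 2): total = 633.6
Minimum is at γ with total 226.8 km.

γ, total 226.8 km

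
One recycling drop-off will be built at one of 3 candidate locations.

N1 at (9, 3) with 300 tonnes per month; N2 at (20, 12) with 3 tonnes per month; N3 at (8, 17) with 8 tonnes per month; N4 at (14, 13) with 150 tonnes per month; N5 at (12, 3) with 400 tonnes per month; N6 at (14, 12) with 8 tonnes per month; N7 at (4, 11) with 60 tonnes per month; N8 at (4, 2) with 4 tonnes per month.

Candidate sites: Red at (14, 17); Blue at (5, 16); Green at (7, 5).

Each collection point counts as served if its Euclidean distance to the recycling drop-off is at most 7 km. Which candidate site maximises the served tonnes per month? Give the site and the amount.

Coverage radius r = 7 km; a point is covered iff (Δx)²+(Δy)² ≤ 7² = 49.
  Red (14, 17): covers {N3, N4, N6} → 166
  Blue (5, 16): covers {N3, N7} → 68
  Green (7, 5): covers {N1, N5, N7, N8} → 764
Maximum coverage at Green: 764 tonnes per month.

Green, covering 764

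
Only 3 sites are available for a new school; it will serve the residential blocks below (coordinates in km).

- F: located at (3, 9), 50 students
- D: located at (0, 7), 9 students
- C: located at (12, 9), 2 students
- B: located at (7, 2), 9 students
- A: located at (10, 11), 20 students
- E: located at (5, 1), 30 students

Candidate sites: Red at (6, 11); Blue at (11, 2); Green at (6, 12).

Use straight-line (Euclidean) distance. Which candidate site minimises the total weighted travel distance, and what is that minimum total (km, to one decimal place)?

Red, total 720.8 km

Total weighted distance at each candidate:
  Red (6, 11): total = 720.8
  Blue (11, 2): total = 1054.0
  Green (6, 12): total = 800.1
Minimum is at Red with total 720.8 km.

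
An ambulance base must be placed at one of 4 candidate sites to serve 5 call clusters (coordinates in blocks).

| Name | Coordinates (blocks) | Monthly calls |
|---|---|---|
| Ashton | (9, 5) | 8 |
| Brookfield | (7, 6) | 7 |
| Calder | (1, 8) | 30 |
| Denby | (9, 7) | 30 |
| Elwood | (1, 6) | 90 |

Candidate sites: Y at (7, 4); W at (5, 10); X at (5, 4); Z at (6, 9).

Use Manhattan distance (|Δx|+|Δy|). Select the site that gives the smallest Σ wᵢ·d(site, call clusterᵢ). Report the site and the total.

Total weighted distance at each candidate:
  Y (7, 4): total = 1208
  W (5, 10): total = 1224
  X (5, 4): total = 1058
  Z (6, 9): total = 1134
Minimum is at X with total 1058 blocks.

X, total 1058 blocks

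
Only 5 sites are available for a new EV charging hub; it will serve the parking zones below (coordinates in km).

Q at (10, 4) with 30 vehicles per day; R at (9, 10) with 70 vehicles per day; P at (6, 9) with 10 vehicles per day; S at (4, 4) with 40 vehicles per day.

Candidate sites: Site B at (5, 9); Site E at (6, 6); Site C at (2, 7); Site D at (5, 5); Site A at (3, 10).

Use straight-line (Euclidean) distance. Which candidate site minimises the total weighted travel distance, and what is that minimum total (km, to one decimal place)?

Site E, total 627.3 km

Total weighted distance at each candidate:
  Site B (5, 9): total = 714.7
  Site E (6, 6): total = 627.3
  Site C (2, 7): total = 978.4
  Site D (5, 5): total = 699.0
  Site A (3, 10): total = 971.5
Minimum is at Site E with total 627.3 km.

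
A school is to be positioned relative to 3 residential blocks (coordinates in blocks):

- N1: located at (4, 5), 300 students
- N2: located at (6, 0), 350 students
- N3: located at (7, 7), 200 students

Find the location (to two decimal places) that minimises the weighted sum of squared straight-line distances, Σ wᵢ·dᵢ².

(5.53, 3.41)

The minimiser of Σwᵢ‖p−pᵢ‖² is the weighted centroid p* = (Σwᵢpᵢ)/(Σwᵢ).
Σwᵢ = 850.
Σwᵢxᵢ = 300·4 + 350·6 + 200·7 = 4700.
Σwᵢyᵢ = 300·5 + 350·0 + 200·7 = 2900.
x* = 4700/850 = 5.53, y* = 2900/850 = 3.41.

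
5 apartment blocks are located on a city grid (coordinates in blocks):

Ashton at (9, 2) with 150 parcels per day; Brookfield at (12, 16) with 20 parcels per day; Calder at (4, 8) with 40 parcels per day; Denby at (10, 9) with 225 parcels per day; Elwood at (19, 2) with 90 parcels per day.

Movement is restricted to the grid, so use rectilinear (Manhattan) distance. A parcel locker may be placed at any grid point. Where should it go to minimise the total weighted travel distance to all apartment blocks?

Manhattan distance separates: Σwᵢ(|x−xᵢ|+|y−yᵢ|) = Σwᵢ|x−xᵢ| + Σwᵢ|y−yᵢ|, so x and y are optimised independently as 1-D weighted medians.
Total weight W = 525; half = 262.5.
x-coordinate, sorted with cumulative weight:
  x=4 (Calder, w=40) cum 40
  x=9 (Ashton, w=150) cum 190
  x=10 (Denby, w=225) cum 415  ← median
  x=12 (Brookfield, w=20) cum 435
  x=19 (Elwood, w=90) cum 525
⇒ x* = 10
y-coordinate, sorted with cumulative weight:
  y=2 (Ashton, w=150) cum 150
  y=2 (Elwood, w=90) cum 240
  y=8 (Calder, w=40) cum 280  ← median
  y=9 (Denby, w=225) cum 505
  y=16 (Brookfield, w=20) cum 525
⇒ y* = 8

(10, 8)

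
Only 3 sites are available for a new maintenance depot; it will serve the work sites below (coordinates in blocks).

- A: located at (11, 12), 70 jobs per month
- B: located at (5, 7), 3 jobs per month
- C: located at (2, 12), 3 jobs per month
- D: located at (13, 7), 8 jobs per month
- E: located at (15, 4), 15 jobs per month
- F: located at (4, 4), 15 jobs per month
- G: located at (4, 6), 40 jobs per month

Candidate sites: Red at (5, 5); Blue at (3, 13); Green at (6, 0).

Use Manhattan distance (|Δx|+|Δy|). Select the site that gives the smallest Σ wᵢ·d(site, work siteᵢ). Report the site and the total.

Red, total 1301 blocks

Total weighted distance at each candidate:
  Red (5, 5): total = 1301
  Blue (3, 13): total = 1573
  Green (6, 0): total = 1979
Minimum is at Red with total 1301 blocks.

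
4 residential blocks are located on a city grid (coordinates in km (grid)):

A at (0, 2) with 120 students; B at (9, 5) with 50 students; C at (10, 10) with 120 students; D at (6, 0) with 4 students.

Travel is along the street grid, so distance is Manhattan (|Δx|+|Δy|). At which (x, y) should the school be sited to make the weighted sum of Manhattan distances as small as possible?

Manhattan distance separates: Σwᵢ(|x−xᵢ|+|y−yᵢ|) = Σwᵢ|x−xᵢ| + Σwᵢ|y−yᵢ|, so x and y are optimised independently as 1-D weighted medians.
Total weight W = 294; half = 147.
x-coordinate, sorted with cumulative weight:
  x=0 (A, w=120) cum 120
  x=6 (D, w=4) cum 124
  x=9 (B, w=50) cum 174  ← median
  x=10 (C, w=120) cum 294
⇒ x* = 9
y-coordinate, sorted with cumulative weight:
  y=0 (D, w=4) cum 4
  y=2 (A, w=120) cum 124
  y=5 (B, w=50) cum 174  ← median
  y=10 (C, w=120) cum 294
⇒ y* = 5

(9, 5)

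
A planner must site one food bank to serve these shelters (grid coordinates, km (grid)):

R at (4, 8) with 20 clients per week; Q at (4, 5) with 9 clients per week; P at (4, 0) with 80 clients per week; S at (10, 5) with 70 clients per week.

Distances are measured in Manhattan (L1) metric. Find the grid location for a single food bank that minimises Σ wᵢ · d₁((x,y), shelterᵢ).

(4, 5)

Manhattan distance separates: Σwᵢ(|x−xᵢ|+|y−yᵢ|) = Σwᵢ|x−xᵢ| + Σwᵢ|y−yᵢ|, so x and y are optimised independently as 1-D weighted medians.
Total weight W = 179; half = 89.5.
x-coordinate, sorted with cumulative weight:
  x=4 (R, w=20) cum 20
  x=4 (Q, w=9) cum 29
  x=4 (P, w=80) cum 109  ← median
  x=10 (S, w=70) cum 179
⇒ x* = 4
y-coordinate, sorted with cumulative weight:
  y=0 (P, w=80) cum 80
  y=5 (Q, w=9) cum 89
  y=5 (S, w=70) cum 159  ← median
  y=8 (R, w=20) cum 179
⇒ y* = 5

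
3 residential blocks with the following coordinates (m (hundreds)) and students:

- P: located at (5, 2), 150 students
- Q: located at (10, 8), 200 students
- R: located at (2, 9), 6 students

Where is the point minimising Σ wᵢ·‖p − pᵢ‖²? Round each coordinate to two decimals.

(7.76, 5.49)

The minimiser of Σwᵢ‖p−pᵢ‖² is the weighted centroid p* = (Σwᵢpᵢ)/(Σwᵢ).
Σwᵢ = 356.
Σwᵢxᵢ = 150·5 + 200·10 + 6·2 = 2762.
Σwᵢyᵢ = 150·2 + 200·8 + 6·9 = 1954.
x* = 2762/356 = 7.76, y* = 1954/356 = 5.49.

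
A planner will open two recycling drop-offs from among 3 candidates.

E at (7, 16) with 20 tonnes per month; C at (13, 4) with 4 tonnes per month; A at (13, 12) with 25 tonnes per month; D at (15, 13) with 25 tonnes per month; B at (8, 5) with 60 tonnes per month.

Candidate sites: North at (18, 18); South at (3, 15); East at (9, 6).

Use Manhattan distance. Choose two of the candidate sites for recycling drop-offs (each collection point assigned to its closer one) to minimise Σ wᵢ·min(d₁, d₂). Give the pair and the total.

{South, East}, total 819

Evaluate every pair (each demand assigned to the nearer of the two):
  {South, East}: total = 819
  {North, East}: total = 834
  {North, South}: total = 1551
Best pair: {South, East} with total 819.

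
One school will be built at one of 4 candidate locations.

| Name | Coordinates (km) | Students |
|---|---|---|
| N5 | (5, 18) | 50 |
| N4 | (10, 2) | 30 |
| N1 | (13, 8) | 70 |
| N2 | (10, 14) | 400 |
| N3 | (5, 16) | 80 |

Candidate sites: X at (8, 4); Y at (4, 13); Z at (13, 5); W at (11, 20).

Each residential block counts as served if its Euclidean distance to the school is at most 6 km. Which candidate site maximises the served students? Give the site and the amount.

Coverage radius r = 6 km; a point is covered iff (Δx)²+(Δy)² ≤ 6² = 36.
  X (8, 4): covers {N4} → 30
  Y (4, 13): covers {N5, N3} → 130
  Z (13, 5): covers {N4, N1} → 100
  W (11, 20): covers {none} → 0
Maximum coverage at Y: 130 students.

Y, covering 130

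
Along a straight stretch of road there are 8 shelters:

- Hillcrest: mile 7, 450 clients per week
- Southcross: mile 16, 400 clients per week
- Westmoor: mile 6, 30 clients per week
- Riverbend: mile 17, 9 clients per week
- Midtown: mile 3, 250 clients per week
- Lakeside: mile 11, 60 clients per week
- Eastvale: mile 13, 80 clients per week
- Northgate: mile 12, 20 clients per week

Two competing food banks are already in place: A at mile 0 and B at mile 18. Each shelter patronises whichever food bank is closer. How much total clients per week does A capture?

730

The indifferent point is the midpoint (0+18)/2 = 9; shelters left of it (closer to A at 0) go to A, those right go to B.
  Midtown at 3 (w=250) → A
  Westmoor at 6 (w=30) → A
  Hillcrest at 7 (w=450) → A
  Lakeside at 11 (w=60) → B
  Northgate at 12 (w=20) → B
  Eastvale at 13 (w=80) → B
  Southcross at 16 (w=400) → B
  Riverbend at 17 (w=9) → B
A captures 730; B captures 569.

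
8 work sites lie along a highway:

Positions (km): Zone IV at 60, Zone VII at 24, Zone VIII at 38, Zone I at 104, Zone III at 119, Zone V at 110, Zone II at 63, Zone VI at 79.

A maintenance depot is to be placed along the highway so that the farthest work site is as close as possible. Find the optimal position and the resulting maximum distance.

location 71.5, max distance 47.5

The 1-center on a line is the midpoint of the two extreme points: leftmost at 24, rightmost at 119.
Optimal location = (24 + 119)/2 = 71.5; maximum distance = (119 − 24)/2 = 47.5.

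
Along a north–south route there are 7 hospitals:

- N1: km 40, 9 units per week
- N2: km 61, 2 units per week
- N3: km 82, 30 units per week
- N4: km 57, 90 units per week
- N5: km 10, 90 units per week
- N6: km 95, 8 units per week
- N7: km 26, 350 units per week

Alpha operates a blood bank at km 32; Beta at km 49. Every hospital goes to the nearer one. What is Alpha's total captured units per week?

The indifferent point is the midpoint (32+49)/2 = 40.5; hospitals left of it (closer to Alpha at 32) go to Alpha, those right go to Beta.
  N5 at 10 (w=90) → Alpha
  N7 at 26 (w=350) → Alpha
  N1 at 40 (w=9) → Alpha
  N4 at 57 (w=90) → Beta
  N2 at 61 (w=2) → Beta
  N3 at 82 (w=30) → Beta
  N6 at 95 (w=8) → Beta
Alpha captures 449; Beta captures 130.

449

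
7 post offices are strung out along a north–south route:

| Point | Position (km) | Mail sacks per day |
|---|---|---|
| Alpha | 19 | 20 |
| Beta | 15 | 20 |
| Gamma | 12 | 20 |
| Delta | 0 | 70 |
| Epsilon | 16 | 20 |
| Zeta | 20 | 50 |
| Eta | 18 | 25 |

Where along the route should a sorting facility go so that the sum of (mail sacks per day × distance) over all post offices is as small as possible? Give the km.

x = 16

For a sum of weighted absolute distances on a line, the optimum is the weighted median (not the mean). Total weight W = 225; half-weight = 112.5.
Sort by position and accumulate weight:
  km 0 (Delta, w=70) → cum 70
  km 12 (Gamma, w=20) → cum 90
  km 15 (Beta, w=20) → cum 110
  km 16 (Epsilon, w=20) → cum 130  ≥ 112.5 → median here
  km 18 (Eta, w=25) → cum 155
  km 19 (Alpha, w=20) → cum 175
  km 20 (Zeta, w=50) → cum 225
Optimal location: km 16.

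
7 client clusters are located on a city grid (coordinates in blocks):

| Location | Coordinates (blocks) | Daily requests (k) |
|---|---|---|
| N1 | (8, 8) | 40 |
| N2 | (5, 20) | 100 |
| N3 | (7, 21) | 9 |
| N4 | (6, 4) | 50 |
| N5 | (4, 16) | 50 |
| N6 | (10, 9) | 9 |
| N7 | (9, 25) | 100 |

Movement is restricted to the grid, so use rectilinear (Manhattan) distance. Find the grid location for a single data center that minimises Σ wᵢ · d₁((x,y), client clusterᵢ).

(6, 20)

Manhattan distance separates: Σwᵢ(|x−xᵢ|+|y−yᵢ|) = Σwᵢ|x−xᵢ| + Σwᵢ|y−yᵢ|, so x and y are optimised independently as 1-D weighted medians.
Total weight W = 358; half = 179.
x-coordinate, sorted with cumulative weight:
  x=4 (N5, w=50) cum 50
  x=5 (N2, w=100) cum 150
  x=6 (N4, w=50) cum 200  ← median
  x=7 (N3, w=9) cum 209
  x=8 (N1, w=40) cum 249
  x=9 (N7, w=100) cum 349
  x=10 (N6, w=9) cum 358
⇒ x* = 6
y-coordinate, sorted with cumulative weight:
  y=4 (N4, w=50) cum 50
  y=8 (N1, w=40) cum 90
  y=9 (N6, w=9) cum 99
  y=16 (N5, w=50) cum 149
  y=20 (N2, w=100) cum 249  ← median
  y=21 (N3, w=9) cum 258
  y=25 (N7, w=100) cum 358
⇒ y* = 20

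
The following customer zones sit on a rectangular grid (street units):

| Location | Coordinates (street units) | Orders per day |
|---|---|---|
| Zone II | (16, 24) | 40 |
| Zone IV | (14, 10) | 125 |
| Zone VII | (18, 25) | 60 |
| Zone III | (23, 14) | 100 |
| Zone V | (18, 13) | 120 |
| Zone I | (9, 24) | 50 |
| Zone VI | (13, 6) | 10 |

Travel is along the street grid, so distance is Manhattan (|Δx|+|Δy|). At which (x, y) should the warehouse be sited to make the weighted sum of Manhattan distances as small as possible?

Manhattan distance separates: Σwᵢ(|x−xᵢ|+|y−yᵢ|) = Σwᵢ|x−xᵢ| + Σwᵢ|y−yᵢ|, so x and y are optimised independently as 1-D weighted medians.
Total weight W = 505; half = 252.5.
x-coordinate, sorted with cumulative weight:
  x=9 (Zone I, w=50) cum 50
  x=13 (Zone VI, w=10) cum 60
  x=14 (Zone IV, w=125) cum 185
  x=16 (Zone II, w=40) cum 225
  x=18 (Zone VII, w=60) cum 285  ← median
  x=18 (Zone V, w=120) cum 405
  x=23 (Zone III, w=100) cum 505
⇒ x* = 18
y-coordinate, sorted with cumulative weight:
  y=6 (Zone VI, w=10) cum 10
  y=10 (Zone IV, w=125) cum 135
  y=13 (Zone V, w=120) cum 255  ← median
  y=14 (Zone III, w=100) cum 355
  y=24 (Zone II, w=40) cum 395
  y=24 (Zone I, w=50) cum 445
  y=25 (Zone VII, w=60) cum 505
⇒ y* = 13

(18, 13)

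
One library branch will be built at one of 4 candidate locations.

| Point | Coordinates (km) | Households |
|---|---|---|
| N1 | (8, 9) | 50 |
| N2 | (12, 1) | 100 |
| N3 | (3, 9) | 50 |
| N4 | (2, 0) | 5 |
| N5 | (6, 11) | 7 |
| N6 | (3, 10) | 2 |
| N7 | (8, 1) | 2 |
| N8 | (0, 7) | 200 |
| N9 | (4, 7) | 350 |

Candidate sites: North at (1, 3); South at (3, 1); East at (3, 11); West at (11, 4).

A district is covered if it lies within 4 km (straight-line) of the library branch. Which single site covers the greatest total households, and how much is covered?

Coverage radius r = 4 km; a point is covered iff (Δx)²+(Δy)² ≤ 4² = 16.
  North (1, 3): covers {N4} → 5
  South (3, 1): covers {N4} → 5
  East (3, 11): covers {N3, N5, N6} → 59
  West (11, 4): covers {N2} → 100
Maximum coverage at West: 100 households.

West, covering 100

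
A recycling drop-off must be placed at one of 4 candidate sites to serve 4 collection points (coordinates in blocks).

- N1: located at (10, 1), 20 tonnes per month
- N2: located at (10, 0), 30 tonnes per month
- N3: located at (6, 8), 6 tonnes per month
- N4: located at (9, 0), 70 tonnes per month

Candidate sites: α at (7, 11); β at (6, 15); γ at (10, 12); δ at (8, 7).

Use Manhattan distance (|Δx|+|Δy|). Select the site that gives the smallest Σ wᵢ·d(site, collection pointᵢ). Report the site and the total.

Total weighted distance at each candidate:
  α (7, 11): total = 1614
  β (6, 15): total = 2232
  γ (10, 12): total = 1538
  δ (8, 7): total = 1008
Minimum is at δ with total 1008 blocks.

δ, total 1008 blocks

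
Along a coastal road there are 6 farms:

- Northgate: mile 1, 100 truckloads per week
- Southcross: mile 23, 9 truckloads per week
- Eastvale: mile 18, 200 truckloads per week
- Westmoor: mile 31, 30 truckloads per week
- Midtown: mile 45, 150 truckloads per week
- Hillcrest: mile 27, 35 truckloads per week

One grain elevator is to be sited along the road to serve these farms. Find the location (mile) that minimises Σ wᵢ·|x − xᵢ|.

For a sum of weighted absolute distances on a line, the optimum is the weighted median (not the mean). Total weight W = 524; half-weight = 262.
Sort by position and accumulate weight:
  mile 1 (Northgate, w=100) → cum 100
  mile 18 (Eastvale, w=200) → cum 300  ≥ 262 → median here
  mile 23 (Southcross, w=9) → cum 309
  mile 27 (Hillcrest, w=35) → cum 344
  mile 31 (Westmoor, w=30) → cum 374
  mile 45 (Midtown, w=150) → cum 524
Optimal location: mile 18.

x = 18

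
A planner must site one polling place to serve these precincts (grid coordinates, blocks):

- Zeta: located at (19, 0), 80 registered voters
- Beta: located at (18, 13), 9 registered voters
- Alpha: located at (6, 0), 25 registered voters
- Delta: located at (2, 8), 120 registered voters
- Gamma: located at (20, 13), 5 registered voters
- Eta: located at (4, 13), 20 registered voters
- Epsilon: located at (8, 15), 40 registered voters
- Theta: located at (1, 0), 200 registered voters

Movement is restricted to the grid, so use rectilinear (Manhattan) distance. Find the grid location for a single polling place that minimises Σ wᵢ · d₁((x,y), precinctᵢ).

(2, 0)

Manhattan distance separates: Σwᵢ(|x−xᵢ|+|y−yᵢ|) = Σwᵢ|x−xᵢ| + Σwᵢ|y−yᵢ|, so x and y are optimised independently as 1-D weighted medians.
Total weight W = 499; half = 249.5.
x-coordinate, sorted with cumulative weight:
  x=1 (Theta, w=200) cum 200
  x=2 (Delta, w=120) cum 320  ← median
  x=4 (Eta, w=20) cum 340
  x=6 (Alpha, w=25) cum 365
  x=8 (Epsilon, w=40) cum 405
  x=18 (Beta, w=9) cum 414
  x=19 (Zeta, w=80) cum 494
  x=20 (Gamma, w=5) cum 499
⇒ x* = 2
y-coordinate, sorted with cumulative weight:
  y=0 (Zeta, w=80) cum 80
  y=0 (Alpha, w=25) cum 105
  y=0 (Theta, w=200) cum 305  ← median
  y=8 (Delta, w=120) cum 425
  y=13 (Beta, w=9) cum 434
  y=13 (Gamma, w=5) cum 439
  y=13 (Eta, w=20) cum 459
  y=15 (Epsilon, w=40) cum 499
⇒ y* = 0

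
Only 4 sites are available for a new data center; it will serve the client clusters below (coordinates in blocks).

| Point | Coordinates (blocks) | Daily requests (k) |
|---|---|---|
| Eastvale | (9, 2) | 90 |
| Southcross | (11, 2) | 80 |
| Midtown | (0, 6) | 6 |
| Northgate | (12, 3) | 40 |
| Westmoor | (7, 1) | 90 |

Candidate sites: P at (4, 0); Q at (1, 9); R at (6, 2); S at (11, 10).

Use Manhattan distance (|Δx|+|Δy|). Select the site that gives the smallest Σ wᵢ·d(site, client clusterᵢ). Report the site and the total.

R, total 1190 blocks

Total weighted distance at each candidate:
  P (4, 0): total = 2210
  Q (1, 9): total = 4674
  R (6, 2): total = 1190
  S (11, 10): total = 3120
Minimum is at R with total 1190 blocks.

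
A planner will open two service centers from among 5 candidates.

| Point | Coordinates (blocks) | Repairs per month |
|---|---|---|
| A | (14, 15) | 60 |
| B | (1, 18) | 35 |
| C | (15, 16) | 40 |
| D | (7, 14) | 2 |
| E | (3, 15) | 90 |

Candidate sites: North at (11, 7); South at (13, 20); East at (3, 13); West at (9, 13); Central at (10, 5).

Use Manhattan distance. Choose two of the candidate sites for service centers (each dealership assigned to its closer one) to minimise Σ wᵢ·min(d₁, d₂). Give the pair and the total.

{South, East}, total 1035

Evaluate every pair (each demand assigned to the nearer of the two):
  {South, East}: total = 1035
  {East, West}: total = 1211
  {North, East}: total = 1615
  {South, West}: total = 1781
  {East, Central}: total = 1815
  {North, West}: total = 1961
  {West, Central}: total = 1961
  {North, South}: total = 2462
  {South, Central}: total = 2464
  {North, Central}: total = 3377
Best pair: {South, East} with total 1035.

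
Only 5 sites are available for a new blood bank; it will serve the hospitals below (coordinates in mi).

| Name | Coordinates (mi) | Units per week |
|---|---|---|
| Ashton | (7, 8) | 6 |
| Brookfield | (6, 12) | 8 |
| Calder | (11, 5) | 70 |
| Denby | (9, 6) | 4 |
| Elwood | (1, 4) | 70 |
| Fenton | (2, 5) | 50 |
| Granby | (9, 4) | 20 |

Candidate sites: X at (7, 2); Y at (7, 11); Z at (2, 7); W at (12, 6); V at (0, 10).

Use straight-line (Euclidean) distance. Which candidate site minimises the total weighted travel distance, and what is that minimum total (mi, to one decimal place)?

Z, total 1229.1 mi

Total weighted distance at each candidate:
  X (7, 2): total = 1275.1
  Y (7, 11): total = 1737.1
  Z (2, 7): total = 1229.1
  W (12, 6): total = 1568.4
  V (0, 10): total = 1890.9
Minimum is at Z with total 1229.1 mi.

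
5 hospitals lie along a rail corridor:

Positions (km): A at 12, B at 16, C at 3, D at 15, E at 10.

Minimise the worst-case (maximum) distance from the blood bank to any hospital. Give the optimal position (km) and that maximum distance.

location 9.5, max distance 6.5

The 1-center on a line is the midpoint of the two extreme points: leftmost at 3, rightmost at 16.
Optimal location = (3 + 16)/2 = 9.5; maximum distance = (16 − 3)/2 = 6.5.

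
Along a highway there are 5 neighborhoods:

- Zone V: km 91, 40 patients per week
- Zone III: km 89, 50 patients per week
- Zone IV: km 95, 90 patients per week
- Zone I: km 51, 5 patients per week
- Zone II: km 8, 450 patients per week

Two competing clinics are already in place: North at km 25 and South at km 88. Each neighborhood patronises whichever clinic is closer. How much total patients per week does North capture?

The indifferent point is the midpoint (25+88)/2 = 56.5; neighborhoods left of it (closer to North at 25) go to North, those right go to South.
  Zone II at 8 (w=450) → North
  Zone I at 51 (w=5) → North
  Zone III at 89 (w=50) → South
  Zone V at 91 (w=40) → South
  Zone IV at 95 (w=90) → South
North captures 455; South captures 180.

455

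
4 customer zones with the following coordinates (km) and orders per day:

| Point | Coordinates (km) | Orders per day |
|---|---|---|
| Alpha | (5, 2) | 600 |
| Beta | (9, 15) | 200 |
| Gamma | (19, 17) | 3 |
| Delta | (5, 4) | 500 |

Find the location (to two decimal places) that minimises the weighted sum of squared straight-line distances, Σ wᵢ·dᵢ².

The minimiser of Σwᵢ‖p−pᵢ‖² is the weighted centroid p* = (Σwᵢpᵢ)/(Σwᵢ).
Σwᵢ = 1303.
Σwᵢxᵢ = 600·5 + 200·9 + 3·19 + 500·5 = 7357.
Σwᵢyᵢ = 600·2 + 200·15 + 3·17 + 500·4 = 6251.
x* = 7357/1303 = 5.65, y* = 6251/1303 = 4.80.

(5.65, 4.80)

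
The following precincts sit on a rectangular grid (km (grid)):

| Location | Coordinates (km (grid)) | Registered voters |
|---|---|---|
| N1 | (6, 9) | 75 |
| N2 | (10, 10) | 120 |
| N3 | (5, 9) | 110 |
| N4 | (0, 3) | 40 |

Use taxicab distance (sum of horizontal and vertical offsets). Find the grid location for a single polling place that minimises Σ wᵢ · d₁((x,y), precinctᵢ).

(6, 9)

Manhattan distance separates: Σwᵢ(|x−xᵢ|+|y−yᵢ|) = Σwᵢ|x−xᵢ| + Σwᵢ|y−yᵢ|, so x and y are optimised independently as 1-D weighted medians.
Total weight W = 345; half = 172.5.
x-coordinate, sorted with cumulative weight:
  x=0 (N4, w=40) cum 40
  x=5 (N3, w=110) cum 150
  x=6 (N1, w=75) cum 225  ← median
  x=10 (N2, w=120) cum 345
⇒ x* = 6
y-coordinate, sorted with cumulative weight:
  y=3 (N4, w=40) cum 40
  y=9 (N1, w=75) cum 115
  y=9 (N3, w=110) cum 225  ← median
  y=10 (N2, w=120) cum 345
⇒ y* = 9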